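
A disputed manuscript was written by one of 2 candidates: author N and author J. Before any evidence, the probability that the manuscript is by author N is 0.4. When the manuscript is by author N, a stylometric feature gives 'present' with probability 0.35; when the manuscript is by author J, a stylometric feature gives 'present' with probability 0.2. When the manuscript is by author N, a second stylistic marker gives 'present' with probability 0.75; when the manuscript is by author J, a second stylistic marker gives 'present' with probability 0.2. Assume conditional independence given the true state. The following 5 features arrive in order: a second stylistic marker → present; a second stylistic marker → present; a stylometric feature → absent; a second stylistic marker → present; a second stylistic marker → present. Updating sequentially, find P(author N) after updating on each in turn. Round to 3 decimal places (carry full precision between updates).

0.991

Apply Bayes' rule sequentially, carrying P(author N) forward.
After a second stylistic marker='present': P(author N) = 0.75·0.4000 / (0.75·0.4000 + 0.2·0.6000) ≈ 0.7143
After a second stylistic marker='present': P(author N) = 0.75·0.7143 / (0.75·0.7143 + 0.2·0.2857) ≈ 0.9036
After a stylometric feature='absent': P(author N) = 0.65·0.9036 / (0.65·0.9036 + 0.8·0.0964) ≈ 0.8840
After a second stylistic marker='present': P(author N) = 0.75·0.8840 / (0.75·0.8840 + 0.2·0.1160) ≈ 0.9662
After a second stylistic marker='present': P(author N) = 0.75·0.9662 / (0.75·0.9662 + 0.2·0.0338) ≈ 0.9908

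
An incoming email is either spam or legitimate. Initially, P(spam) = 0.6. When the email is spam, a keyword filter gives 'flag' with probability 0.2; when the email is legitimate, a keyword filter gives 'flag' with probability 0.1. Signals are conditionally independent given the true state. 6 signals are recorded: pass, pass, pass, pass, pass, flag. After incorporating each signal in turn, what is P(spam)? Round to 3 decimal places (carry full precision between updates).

0.625

After 'pass': P(spam) = 0.8·0.6000 / (0.8·0.6000 + 0.9·0.4000) ≈ 0.5714
After 'pass': P(spam) = 0.8·0.5714 / (0.8·0.5714 + 0.9·0.4286) ≈ 0.5424
After 'pass': P(spam) = 0.8·0.5424 / (0.8·0.5424 + 0.9·0.4576) ≈ 0.5130
After 'pass': P(spam) = 0.8·0.5130 / (0.8·0.5130 + 0.9·0.4870) ≈ 0.4836
After 'pass': P(spam) = 0.8·0.4836 / (0.8·0.4836 + 0.9·0.5164) ≈ 0.4543
After 'flag': P(spam) = 0.2·0.4543 / (0.2·0.4543 + 0.1·0.5457) ≈ 0.6247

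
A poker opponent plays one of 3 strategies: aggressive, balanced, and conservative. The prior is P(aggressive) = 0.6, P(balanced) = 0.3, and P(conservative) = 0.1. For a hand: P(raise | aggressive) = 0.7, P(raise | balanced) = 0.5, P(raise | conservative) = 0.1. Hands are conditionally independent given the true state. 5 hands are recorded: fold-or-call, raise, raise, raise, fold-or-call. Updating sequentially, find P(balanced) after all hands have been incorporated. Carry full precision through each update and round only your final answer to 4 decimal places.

0.3351

After 'fold-or-call': normaliser = 0.3·0.6000 + 0.5·0.3000 + 0.9·0.1000; P(aggressive) ≈ 0.4286, P(balanced) ≈ 0.3571, P(conservative) ≈ 0.2143
After 'raise': normaliser = 0.7·0.4286 + 0.5·0.3571 + 0.1·0.2143; P(aggressive) ≈ 0.6000, P(balanced) ≈ 0.3571, P(conservative) ≈ 0.0429
After 'raise': normaliser = 0.7·0.6000 + 0.5·0.3571 + 0.1·0.0429; P(aggressive) ≈ 0.6967, P(balanced) ≈ 0.2962, P(conservative) ≈ 0.0071
After 'raise': normaliser = 0.7·0.6967 + 0.5·0.2962 + 0.1·0.0071; P(aggressive) ≈ 0.7662, P(balanced) ≈ 0.2327, P(conservative) ≈ 0.0011
After 'fold-or-call': normaliser = 0.3·0.7662 + 0.5·0.2327 + 0.9·0.0011; P(aggressive) ≈ 0.6620, P(balanced) ≈ 0.3351, P(conservative) ≈ 0.0029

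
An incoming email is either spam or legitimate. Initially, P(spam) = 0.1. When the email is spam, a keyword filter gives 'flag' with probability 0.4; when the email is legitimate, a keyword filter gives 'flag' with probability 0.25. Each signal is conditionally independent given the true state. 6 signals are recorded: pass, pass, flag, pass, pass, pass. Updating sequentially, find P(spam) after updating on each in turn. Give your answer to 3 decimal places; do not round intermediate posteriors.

0.055

After 'pass': P(spam) = 0.6·0.1000 / (0.6·0.1000 + 0.75·0.9000) ≈ 0.0816
After 'pass': P(spam) = 0.6·0.0816 / (0.6·0.0816 + 0.75·0.9184) ≈ 0.0664
After 'flag': P(spam) = 0.4·0.0664 / (0.4·0.0664 + 0.25·0.9336) ≈ 0.1022
After 'pass': P(spam) = 0.6·0.1022 / (0.6·0.1022 + 0.75·0.8978) ≈ 0.0834
After 'pass': P(spam) = 0.6·0.0834 / (0.6·0.0834 + 0.75·0.9166) ≈ 0.0679
After 'pass': P(spam) = 0.6·0.0679 / (0.6·0.0679 + 0.75·0.9321) ≈ 0.0550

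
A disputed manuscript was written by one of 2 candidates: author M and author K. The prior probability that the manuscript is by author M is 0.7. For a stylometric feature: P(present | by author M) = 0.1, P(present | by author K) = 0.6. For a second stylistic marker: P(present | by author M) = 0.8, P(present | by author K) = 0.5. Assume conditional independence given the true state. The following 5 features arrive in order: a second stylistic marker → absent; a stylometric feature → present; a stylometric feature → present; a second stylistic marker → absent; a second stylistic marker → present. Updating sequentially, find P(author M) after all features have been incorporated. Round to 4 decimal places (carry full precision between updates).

0.0163

Apply Bayes' rule sequentially, carrying P(author M) forward.
After a second stylistic marker='absent': P(author M) = 0.2·0.7000 / (0.2·0.7000 + 0.5·0.3000) ≈ 0.4828
After a stylometric feature='present': P(author M) = 0.1·0.4828 / (0.1·0.4828 + 0.6·0.5172) ≈ 0.1346
After a stylometric feature='present': P(author M) = 0.1·0.1346 / (0.1·0.1346 + 0.6·0.8654) ≈ 0.0253
After a second stylistic marker='absent': P(author M) = 0.2·0.0253 / (0.2·0.0253 + 0.5·0.9747) ≈ 0.0103
After a second stylistic marker='present': P(author M) = 0.8·0.0103 / (0.8·0.0103 + 0.5·0.9897) ≈ 0.0163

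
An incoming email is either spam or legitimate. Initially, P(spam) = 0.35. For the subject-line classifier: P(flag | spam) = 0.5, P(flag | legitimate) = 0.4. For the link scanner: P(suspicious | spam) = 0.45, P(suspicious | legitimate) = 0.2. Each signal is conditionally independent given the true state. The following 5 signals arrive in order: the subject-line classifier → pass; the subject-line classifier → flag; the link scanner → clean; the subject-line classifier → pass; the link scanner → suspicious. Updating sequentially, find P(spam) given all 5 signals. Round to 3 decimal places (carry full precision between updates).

0.420

After the subject-line classifier='pass': P(spam) = 0.5·0.3500 / (0.5·0.3500 + 0.6·0.6500) ≈ 0.3097
After the subject-line classifier='flag': P(spam) = 0.5·0.3097 / (0.5·0.3097 + 0.4·0.6903) ≈ 0.3593
After the link scanner='clean': P(spam) = 0.55·0.3593 / (0.55·0.3593 + 0.8·0.6407) ≈ 0.2783
After the subject-line classifier='pass': P(spam) = 0.5·0.2783 / (0.5·0.2783 + 0.6·0.7217) ≈ 0.2432
After the link scanner='suspicious': P(spam) = 0.45·0.2432 / (0.45·0.2432 + 0.2·0.7568) ≈ 0.4196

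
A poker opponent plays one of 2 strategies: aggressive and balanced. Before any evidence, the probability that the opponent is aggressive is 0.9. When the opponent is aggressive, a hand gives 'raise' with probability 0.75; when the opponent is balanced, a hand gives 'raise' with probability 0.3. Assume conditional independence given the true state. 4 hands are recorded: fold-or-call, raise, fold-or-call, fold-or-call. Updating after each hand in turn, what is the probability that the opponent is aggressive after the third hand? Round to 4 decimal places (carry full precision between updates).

0.7416

Apply Bayes' rule sequentially, carrying P(aggressive) forward.
After 'fold-or-call': P(aggressive) = 0.25·0.9000 / (0.25·0.9000 + 0.7·0.1000) ≈ 0.7627
After 'raise': P(aggressive) = 0.75·0.7627 / (0.75·0.7627 + 0.3·0.2373) ≈ 0.8893
After 'fold-or-call': P(aggressive) = 0.25·0.8893 / (0.25·0.8893 + 0.7·0.1107) ≈ 0.7416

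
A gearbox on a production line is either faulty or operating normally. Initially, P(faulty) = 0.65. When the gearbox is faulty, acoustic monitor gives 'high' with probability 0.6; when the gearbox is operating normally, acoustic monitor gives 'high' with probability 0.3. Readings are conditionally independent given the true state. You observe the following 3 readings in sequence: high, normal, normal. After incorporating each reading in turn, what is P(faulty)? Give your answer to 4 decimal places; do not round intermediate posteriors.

0.5481

After 'high': P(faulty) = 0.6·0.6500 / (0.6·0.6500 + 0.3·0.3500) ≈ 0.7879
After 'normal': P(faulty) = 0.4·0.7879 / (0.4·0.7879 + 0.7·0.2121) ≈ 0.6797
After 'normal': P(faulty) = 0.4·0.6797 / (0.4·0.6797 + 0.7·0.3203) ≈ 0.5481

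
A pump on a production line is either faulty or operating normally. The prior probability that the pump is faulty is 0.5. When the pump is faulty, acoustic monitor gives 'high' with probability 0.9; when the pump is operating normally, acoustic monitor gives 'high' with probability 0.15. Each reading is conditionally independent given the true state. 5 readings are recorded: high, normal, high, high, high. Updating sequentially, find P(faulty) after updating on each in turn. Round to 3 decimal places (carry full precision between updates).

Apply Bayes' rule sequentially, carrying P(faulty) forward.
After 'high': P(faulty) = 0.9·0.5000 / (0.9·0.5000 + 0.15·0.5000) ≈ 0.8571
After 'normal': P(faulty) = 0.1·0.8571 / (0.1·0.8571 + 0.85·0.1429) ≈ 0.4138
After 'high': P(faulty) = 0.9·0.4138 / (0.9·0.4138 + 0.15·0.5862) ≈ 0.8090
After 'high': P(faulty) = 0.9·0.8090 / (0.9·0.8090 + 0.15·0.1910) ≈ 0.9621
After 'high': P(faulty) = 0.9·0.9621 / (0.9·0.9621 + 0.15·0.0379) ≈ 0.9935

0.993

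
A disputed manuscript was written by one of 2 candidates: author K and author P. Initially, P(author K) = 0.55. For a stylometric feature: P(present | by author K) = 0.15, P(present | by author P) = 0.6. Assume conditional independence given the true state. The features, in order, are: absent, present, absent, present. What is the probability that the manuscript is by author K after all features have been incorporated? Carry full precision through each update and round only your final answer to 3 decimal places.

0.256

After 'absent': P(author K) = 0.85·0.5500 / (0.85·0.5500 + 0.4·0.4500) ≈ 0.7220
After 'present': P(author K) = 0.15·0.7220 / (0.15·0.7220 + 0.6·0.2780) ≈ 0.3937
After 'absent': P(author K) = 0.85·0.3937 / (0.85·0.3937 + 0.4·0.6063) ≈ 0.5798
After 'present': P(author K) = 0.15·0.5798 / (0.15·0.5798 + 0.6·0.4202) ≈ 0.2565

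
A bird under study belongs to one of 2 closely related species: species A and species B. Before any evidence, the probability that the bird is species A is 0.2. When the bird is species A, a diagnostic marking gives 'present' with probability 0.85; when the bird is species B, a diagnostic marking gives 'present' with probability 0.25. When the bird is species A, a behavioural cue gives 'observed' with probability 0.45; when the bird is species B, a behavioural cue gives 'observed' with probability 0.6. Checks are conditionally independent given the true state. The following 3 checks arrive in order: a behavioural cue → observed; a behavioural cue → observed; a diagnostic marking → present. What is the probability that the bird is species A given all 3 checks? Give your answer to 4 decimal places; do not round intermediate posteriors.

After a behavioural cue='observed': P(species A) = 0.45·0.2000 / (0.45·0.2000 + 0.6·0.8000) ≈ 0.1579
After a behavioural cue='observed': P(species A) = 0.45·0.1579 / (0.45·0.1579 + 0.6·0.8421) ≈ 0.1233
After a diagnostic marking='present': P(species A) = 0.85·0.1233 / (0.85·0.1233 + 0.25·0.8767) ≈ 0.3235

0.3235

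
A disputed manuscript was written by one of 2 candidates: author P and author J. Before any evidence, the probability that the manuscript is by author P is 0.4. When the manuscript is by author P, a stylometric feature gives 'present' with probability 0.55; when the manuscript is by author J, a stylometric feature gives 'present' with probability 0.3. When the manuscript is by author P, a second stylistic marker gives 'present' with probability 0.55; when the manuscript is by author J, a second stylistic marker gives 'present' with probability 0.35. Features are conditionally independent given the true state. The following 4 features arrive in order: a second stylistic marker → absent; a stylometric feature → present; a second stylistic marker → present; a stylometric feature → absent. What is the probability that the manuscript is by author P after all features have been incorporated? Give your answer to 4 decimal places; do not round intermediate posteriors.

0.4609

Each posterior becomes the prior for the next update.
After a second stylistic marker='absent': P(author P) = 0.45·0.4000 / (0.45·0.4000 + 0.65·0.6000) ≈ 0.3158
After a stylometric feature='present': P(author P) = 0.55·0.3158 / (0.55·0.3158 + 0.3·0.6842) ≈ 0.4583
After a second stylistic marker='present': P(author P) = 0.55·0.4583 / (0.55·0.4583 + 0.35·0.5417) ≈ 0.5708
After a stylometric feature='absent': P(author P) = 0.45·0.5708 / (0.45·0.5708 + 0.7·0.4292) ≈ 0.4609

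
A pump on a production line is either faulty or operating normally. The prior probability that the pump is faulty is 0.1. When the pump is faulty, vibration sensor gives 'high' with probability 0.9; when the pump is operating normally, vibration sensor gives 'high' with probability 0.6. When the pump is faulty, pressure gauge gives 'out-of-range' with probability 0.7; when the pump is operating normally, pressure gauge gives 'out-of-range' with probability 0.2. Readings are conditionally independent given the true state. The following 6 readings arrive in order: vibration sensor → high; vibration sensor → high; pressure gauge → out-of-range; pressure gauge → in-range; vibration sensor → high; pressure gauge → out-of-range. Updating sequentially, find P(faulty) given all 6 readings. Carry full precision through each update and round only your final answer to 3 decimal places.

0.633

After vibration sensor='high': P(faulty) = 0.9·0.1000 / (0.9·0.1000 + 0.6·0.9000) ≈ 0.1429
After vibration sensor='high': P(faulty) = 0.9·0.1429 / (0.9·0.1429 + 0.6·0.8571) ≈ 0.2000
After pressure gauge='out-of-range': P(faulty) = 0.7·0.2000 / (0.7·0.2000 + 0.2·0.8000) ≈ 0.4667
After pressure gauge='in-range': P(faulty) = 0.3·0.4667 / (0.3·0.4667 + 0.8·0.5333) ≈ 0.2471
After vibration sensor='high': P(faulty) = 0.9·0.2471 / (0.9·0.2471 + 0.6·0.7529) ≈ 0.3298
After pressure gauge='out-of-range': P(faulty) = 0.7·0.3298 / (0.7·0.3298 + 0.2·0.6702) ≈ 0.6327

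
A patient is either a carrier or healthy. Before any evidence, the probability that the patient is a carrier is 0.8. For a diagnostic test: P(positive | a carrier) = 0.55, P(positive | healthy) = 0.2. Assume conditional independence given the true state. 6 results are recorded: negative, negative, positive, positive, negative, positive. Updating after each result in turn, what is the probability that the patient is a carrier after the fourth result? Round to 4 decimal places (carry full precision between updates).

After 'negative': P(carrier) = 0.45·0.8000 / (0.45·0.8000 + 0.8·0.2000) ≈ 0.6923
After 'negative': P(carrier) = 0.45·0.6923 / (0.45·0.6923 + 0.8·0.3077) ≈ 0.5586
After 'positive': P(carrier) = 0.55·0.5586 / (0.55·0.5586 + 0.2·0.4414) ≈ 0.7768
After 'positive': P(carrier) = 0.55·0.7768 / (0.55·0.7768 + 0.2·0.2232) ≈ 0.9054

0.9054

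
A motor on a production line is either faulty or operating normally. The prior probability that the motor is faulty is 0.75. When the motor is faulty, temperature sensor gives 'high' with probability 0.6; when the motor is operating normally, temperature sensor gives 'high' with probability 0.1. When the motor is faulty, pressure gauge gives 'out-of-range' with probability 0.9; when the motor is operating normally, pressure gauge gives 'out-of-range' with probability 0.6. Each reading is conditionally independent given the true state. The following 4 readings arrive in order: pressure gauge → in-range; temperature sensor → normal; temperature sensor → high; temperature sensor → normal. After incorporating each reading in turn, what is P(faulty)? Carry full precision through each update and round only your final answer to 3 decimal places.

Each posterior becomes the prior for the next update.
After pressure gauge='in-range': P(faulty) = 0.1·0.7500 / (0.1·0.7500 + 0.4·0.2500) ≈ 0.4286
After temperature sensor='normal': P(faulty) = 0.4·0.4286 / (0.4·0.4286 + 0.9·0.5714) ≈ 0.2500
After temperature sensor='high': P(faulty) = 0.6·0.2500 / (0.6·0.2500 + 0.1·0.7500) ≈ 0.6667
After temperature sensor='normal': P(faulty) = 0.4·0.6667 / (0.4·0.6667 + 0.9·0.3333) ≈ 0.4706

0.471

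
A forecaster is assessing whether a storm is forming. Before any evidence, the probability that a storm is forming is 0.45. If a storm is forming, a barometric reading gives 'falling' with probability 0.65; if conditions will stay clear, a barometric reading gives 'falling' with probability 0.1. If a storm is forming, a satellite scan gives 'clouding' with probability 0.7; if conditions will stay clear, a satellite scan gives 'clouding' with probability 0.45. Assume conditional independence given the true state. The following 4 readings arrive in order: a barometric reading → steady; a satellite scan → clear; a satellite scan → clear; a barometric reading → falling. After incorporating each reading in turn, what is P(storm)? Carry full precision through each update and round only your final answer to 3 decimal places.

0.381

Each posterior becomes the prior for the next update.
After a barometric reading='steady': P(storm) = 0.35·0.4500 / (0.35·0.4500 + 0.9·0.5500) ≈ 0.2414
After a satellite scan='clear': P(storm) = 0.3·0.2414 / (0.3·0.2414 + 0.55·0.7586) ≈ 0.1479
After a satellite scan='clear': P(storm) = 0.3·0.1479 / (0.3·0.1479 + 0.55·0.8521) ≈ 0.0865
After a barometric reading='falling': P(storm) = 0.65·0.0865 / (0.65·0.0865 + 0.1·0.9135) ≈ 0.3809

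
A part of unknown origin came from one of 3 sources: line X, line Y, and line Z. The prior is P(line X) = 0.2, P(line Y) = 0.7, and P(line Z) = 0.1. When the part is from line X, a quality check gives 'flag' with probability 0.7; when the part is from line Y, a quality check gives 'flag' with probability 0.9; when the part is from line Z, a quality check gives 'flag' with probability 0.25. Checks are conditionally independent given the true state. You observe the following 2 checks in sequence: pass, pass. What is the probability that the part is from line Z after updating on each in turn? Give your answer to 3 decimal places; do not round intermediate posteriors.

After 'pass': normaliser = 0.3·0.2000 + 0.1·0.7000 + 0.75·0.1000; P(line X) ≈ 0.2927, P(line Y) ≈ 0.3415, P(line Z) ≈ 0.3659
After 'pass': normaliser = 0.3·0.2927 + 0.1·0.3415 + 0.75·0.3659; P(line X) ≈ 0.2215, P(line Y) ≈ 0.0862, P(line Z) ≈ 0.6923

0.692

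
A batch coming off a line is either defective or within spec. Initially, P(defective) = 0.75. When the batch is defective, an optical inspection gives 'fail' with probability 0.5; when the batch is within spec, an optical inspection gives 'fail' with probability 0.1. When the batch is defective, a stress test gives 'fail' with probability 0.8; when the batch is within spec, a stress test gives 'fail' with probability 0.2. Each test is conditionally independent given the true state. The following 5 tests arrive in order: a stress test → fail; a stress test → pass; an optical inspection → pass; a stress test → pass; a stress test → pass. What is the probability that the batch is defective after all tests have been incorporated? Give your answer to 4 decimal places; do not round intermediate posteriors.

0.0943

After a stress test='fail': P(defective) = 0.8·0.7500 / (0.8·0.7500 + 0.2·0.2500) ≈ 0.9231
After a stress test='pass': P(defective) = 0.2·0.9231 / (0.2·0.9231 + 0.8·0.0769) ≈ 0.7500
After an optical inspection='pass': P(defective) = 0.5·0.7500 / (0.5·0.7500 + 0.9·0.2500) ≈ 0.6250
After a stress test='pass': P(defective) = 0.2·0.6250 / (0.2·0.6250 + 0.8·0.3750) ≈ 0.2941
After a stress test='pass': P(defective) = 0.2·0.2941 / (0.2·0.2941 + 0.8·0.7059) ≈ 0.0943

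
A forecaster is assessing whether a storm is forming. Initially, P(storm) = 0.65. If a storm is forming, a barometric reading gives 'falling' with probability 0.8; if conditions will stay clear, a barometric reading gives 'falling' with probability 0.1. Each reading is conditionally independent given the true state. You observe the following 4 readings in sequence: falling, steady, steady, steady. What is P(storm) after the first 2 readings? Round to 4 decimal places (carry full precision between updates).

0.7675

Each posterior becomes the prior for the next update.
After 'falling': P(storm) = 0.8·0.6500 / (0.8·0.6500 + 0.1·0.3500) ≈ 0.9369
After 'steady': P(storm) = 0.2·0.9369 / (0.2·0.9369 + 0.9·0.0631) ≈ 0.7675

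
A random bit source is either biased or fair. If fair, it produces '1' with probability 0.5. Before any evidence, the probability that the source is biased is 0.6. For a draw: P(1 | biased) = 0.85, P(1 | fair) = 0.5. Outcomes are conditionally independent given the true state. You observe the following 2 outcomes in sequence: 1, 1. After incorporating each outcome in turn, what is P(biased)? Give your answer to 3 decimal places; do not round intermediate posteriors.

Each posterior becomes the prior for the next update.
After '1': P(biased) = 0.85·0.6000 / (0.85·0.6000 + 0.5·0.4000) ≈ 0.7183
After '1': P(biased) = 0.85·0.7183 / (0.85·0.7183 + 0.5·0.2817) ≈ 0.8126

0.813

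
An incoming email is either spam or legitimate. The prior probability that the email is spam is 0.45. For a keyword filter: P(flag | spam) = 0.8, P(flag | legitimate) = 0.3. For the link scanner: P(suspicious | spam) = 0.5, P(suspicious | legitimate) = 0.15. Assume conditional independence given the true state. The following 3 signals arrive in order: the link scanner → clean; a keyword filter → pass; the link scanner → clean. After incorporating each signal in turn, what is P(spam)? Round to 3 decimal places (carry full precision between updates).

After the link scanner='clean': P(spam) = 0.5·0.4500 / (0.5·0.4500 + 0.85·0.5500) ≈ 0.3249
After a keyword filter='pass': P(spam) = 0.2·0.3249 / (0.2·0.3249 + 0.7·0.6751) ≈ 0.1209
After the link scanner='clean': P(spam) = 0.5·0.1209 / (0.5·0.1209 + 0.85·0.8791) ≈ 0.0748

0.075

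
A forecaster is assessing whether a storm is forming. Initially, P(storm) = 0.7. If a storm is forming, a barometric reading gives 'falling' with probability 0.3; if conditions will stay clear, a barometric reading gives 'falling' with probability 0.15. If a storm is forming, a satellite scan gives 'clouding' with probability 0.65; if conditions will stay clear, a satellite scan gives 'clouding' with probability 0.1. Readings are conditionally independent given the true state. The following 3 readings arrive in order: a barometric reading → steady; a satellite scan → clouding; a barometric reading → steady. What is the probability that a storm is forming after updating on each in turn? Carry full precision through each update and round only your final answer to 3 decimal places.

After a barometric reading='steady': P(storm) = 0.7·0.7000 / (0.7·0.7000 + 0.85·0.3000) ≈ 0.6577
After a satellite scan='clouding': P(storm) = 0.65·0.6577 / (0.65·0.6577 + 0.1·0.3423) ≈ 0.9259
After a barometric reading='steady': P(storm) = 0.7·0.9259 / (0.7·0.9259 + 0.85·0.0741) ≈ 0.9114

0.911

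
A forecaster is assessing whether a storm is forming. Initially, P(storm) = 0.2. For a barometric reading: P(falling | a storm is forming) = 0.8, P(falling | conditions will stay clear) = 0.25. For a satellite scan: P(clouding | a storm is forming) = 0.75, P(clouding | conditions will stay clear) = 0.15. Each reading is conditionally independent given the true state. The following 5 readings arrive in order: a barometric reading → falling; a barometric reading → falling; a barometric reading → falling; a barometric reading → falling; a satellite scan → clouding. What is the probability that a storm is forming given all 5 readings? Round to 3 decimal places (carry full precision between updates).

0.992

After a barometric reading='falling': P(storm) = 0.8·0.2000 / (0.8·0.2000 + 0.25·0.8000) ≈ 0.4444
After a barometric reading='falling': P(storm) = 0.8·0.4444 / (0.8·0.4444 + 0.25·0.5556) ≈ 0.7191
After a barometric reading='falling': P(storm) = 0.8·0.7191 / (0.8·0.7191 + 0.25·0.2809) ≈ 0.8912
After a barometric reading='falling': P(storm) = 0.8·0.8912 / (0.8·0.8912 + 0.25·0.1088) ≈ 0.9633
After a satellite scan='clouding': P(storm) = 0.75·0.9633 / (0.75·0.9633 + 0.15·0.0367) ≈ 0.9924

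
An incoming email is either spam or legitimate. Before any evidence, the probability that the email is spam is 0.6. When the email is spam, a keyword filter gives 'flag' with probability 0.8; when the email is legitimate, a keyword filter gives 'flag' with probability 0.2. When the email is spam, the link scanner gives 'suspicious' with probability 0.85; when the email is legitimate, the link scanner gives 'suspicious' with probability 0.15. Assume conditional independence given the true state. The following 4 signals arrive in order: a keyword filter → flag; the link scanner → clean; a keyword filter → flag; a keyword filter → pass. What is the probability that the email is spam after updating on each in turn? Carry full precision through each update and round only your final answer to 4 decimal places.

Apply Bayes' rule sequentially, carrying P(spam) forward.
After a keyword filter='flag': P(spam) = 0.8·0.6000 / (0.8·0.6000 + 0.2·0.4000) ≈ 0.8571
After the link scanner='clean': P(spam) = 0.15·0.8571 / (0.15·0.8571 + 0.85·0.1429) ≈ 0.5143
After a keyword filter='flag': P(spam) = 0.8·0.5143 / (0.8·0.5143 + 0.2·0.4857) ≈ 0.8090
After a keyword filter='pass': P(spam) = 0.2·0.8090 / (0.2·0.8090 + 0.8·0.1910) ≈ 0.5143

0.5143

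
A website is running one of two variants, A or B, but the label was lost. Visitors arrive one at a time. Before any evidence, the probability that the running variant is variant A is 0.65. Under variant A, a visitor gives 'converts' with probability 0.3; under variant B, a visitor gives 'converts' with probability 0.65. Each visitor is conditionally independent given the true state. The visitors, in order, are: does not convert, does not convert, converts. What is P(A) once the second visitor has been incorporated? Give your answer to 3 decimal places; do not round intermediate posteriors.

0.881

Apply Bayes' rule sequentially, carrying P(A) forward.
After 'does not convert': P(A) = 0.7·0.6500 / (0.7·0.6500 + 0.35·0.3500) ≈ 0.7879
After 'does not convert': P(A) = 0.7·0.7879 / (0.7·0.7879 + 0.35·0.2121) ≈ 0.8814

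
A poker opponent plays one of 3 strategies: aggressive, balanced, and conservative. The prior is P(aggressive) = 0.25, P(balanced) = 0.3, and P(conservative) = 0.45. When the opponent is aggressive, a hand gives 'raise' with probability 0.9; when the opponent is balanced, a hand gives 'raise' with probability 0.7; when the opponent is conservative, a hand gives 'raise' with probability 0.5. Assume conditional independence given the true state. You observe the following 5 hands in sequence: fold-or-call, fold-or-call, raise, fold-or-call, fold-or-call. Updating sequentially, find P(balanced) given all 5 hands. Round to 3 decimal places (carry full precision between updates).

Apply Bayes' rule sequentially, carrying P(balanced) forward.
After 'fold-or-call': normaliser = 0.1·0.2500 + 0.3·0.3000 + 0.5·0.4500; P(aggressive) ≈ 0.0735, P(balanced) ≈ 0.2647, P(conservative) ≈ 0.6618
After 'fold-or-call': normaliser = 0.1·0.0735 + 0.3·0.2647 + 0.5·0.6618; P(aggressive) ≈ 0.0176, P(balanced) ≈ 0.1901, P(conservative) ≈ 0.7923
After 'raise': normaliser = 0.9·0.0176 + 0.7·0.1901 + 0.5·0.7923; P(aggressive) ≈ 0.0291, P(balanced) ≈ 0.2442, P(conservative) ≈ 0.7267
After 'fold-or-call': normaliser = 0.1·0.0291 + 0.3·0.2442 + 0.5·0.7267; P(aggressive) ≈ 0.0066, P(balanced) ≈ 0.1667, P(conservative) ≈ 0.8267
After 'fold-or-call': normaliser = 0.1·0.0066 + 0.3·0.1667 + 0.5·0.8267; P(aggressive) ≈ 0.0014, P(balanced) ≈ 0.1078, P(conservative) ≈ 0.8908

0.108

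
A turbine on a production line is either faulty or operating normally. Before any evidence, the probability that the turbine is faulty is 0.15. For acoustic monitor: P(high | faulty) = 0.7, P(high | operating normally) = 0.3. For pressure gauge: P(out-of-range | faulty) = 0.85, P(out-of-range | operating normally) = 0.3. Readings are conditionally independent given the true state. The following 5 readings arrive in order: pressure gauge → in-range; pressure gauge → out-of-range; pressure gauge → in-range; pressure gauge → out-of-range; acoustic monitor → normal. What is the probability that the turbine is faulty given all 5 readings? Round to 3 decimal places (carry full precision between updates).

After pressure gauge='in-range': P(faulty) = 0.15·0.1500 / (0.15·0.1500 + 0.7·0.8500) ≈ 0.0364
After pressure gauge='out-of-range': P(faulty) = 0.85·0.0364 / (0.85·0.0364 + 0.3·0.9636) ≈ 0.0968
After pressure gauge='in-range': P(faulty) = 0.15·0.0968 / (0.15·0.0968 + 0.7·0.9032) ≈ 0.0224
After pressure gauge='out-of-range': P(faulty) = 0.85·0.0224 / (0.85·0.0224 + 0.3·0.9776) ≈ 0.0611
After acoustic monitor='normal': P(faulty) = 0.3·0.0611 / (0.3·0.0611 + 0.7·0.9389) ≈ 0.0271

0.027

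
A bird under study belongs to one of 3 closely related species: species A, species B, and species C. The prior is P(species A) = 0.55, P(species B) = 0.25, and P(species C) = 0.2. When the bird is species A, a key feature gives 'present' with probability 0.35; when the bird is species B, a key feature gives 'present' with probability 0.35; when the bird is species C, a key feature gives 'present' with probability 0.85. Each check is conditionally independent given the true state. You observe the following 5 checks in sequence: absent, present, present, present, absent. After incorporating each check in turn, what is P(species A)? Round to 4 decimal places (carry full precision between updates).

After 'absent': normaliser = 0.65·0.5500 + 0.65·0.2500 + 0.15·0.2000; P(species A) ≈ 0.6500, P(species B) ≈ 0.2955, P(species C) ≈ 0.0545
After 'present': normaliser = 0.35·0.6500 + 0.35·0.2955 + 0.85·0.0545; P(species A) ≈ 0.6030, P(species B) ≈ 0.2741, P(species C) ≈ 0.1229
After 'present': normaliser = 0.35·0.6030 + 0.35·0.2741 + 0.85·0.1229; P(species A) ≈ 0.5130, P(species B) ≈ 0.2332, P(species C) ≈ 0.2539
After 'present': normaliser = 0.35·0.5130 + 0.35·0.2332 + 0.85·0.2539; P(species A) ≈ 0.3764, P(species B) ≈ 0.1711, P(species C) ≈ 0.4525
After 'absent': normaliser = 0.65·0.3764 + 0.65·0.1711 + 0.15·0.4525; P(species A) ≈ 0.5774, P(species B) ≈ 0.2625, P(species C) ≈ 0.1602

0.5774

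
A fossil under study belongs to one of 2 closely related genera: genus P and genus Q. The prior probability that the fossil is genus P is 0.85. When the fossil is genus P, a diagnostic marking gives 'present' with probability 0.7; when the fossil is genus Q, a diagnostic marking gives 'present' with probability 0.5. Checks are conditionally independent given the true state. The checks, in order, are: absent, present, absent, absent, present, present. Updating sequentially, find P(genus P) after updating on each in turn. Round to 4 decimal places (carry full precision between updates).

After 'absent': P(genus P) = 0.3·0.8500 / (0.3·0.8500 + 0.5·0.1500) ≈ 0.7727
After 'present': P(genus P) = 0.7·0.7727 / (0.7·0.7727 + 0.5·0.2273) ≈ 0.8264
After 'absent': P(genus P) = 0.3·0.8264 / (0.3·0.8264 + 0.5·0.1736) ≈ 0.7407
After 'absent': P(genus P) = 0.3·0.7407 / (0.3·0.7407 + 0.5·0.2593) ≈ 0.6315
After 'present': P(genus P) = 0.7·0.6315 / (0.7·0.6315 + 0.5·0.3685) ≈ 0.7058
After 'present': P(genus P) = 0.7·0.7058 / (0.7·0.7058 + 0.5·0.2942) ≈ 0.7706

0.7706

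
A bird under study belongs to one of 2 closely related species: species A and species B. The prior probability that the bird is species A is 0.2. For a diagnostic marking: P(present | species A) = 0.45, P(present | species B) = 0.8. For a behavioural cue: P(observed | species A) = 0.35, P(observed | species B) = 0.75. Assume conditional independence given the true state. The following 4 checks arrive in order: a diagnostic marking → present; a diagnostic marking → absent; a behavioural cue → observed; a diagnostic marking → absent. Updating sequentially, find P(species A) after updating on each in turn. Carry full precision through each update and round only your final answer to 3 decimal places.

0.332

Apply Bayes' rule sequentially, carrying P(species A) forward.
After a diagnostic marking='present': P(species A) = 0.45·0.2000 / (0.45·0.2000 + 0.8·0.8000) ≈ 0.1233
After a diagnostic marking='absent': P(species A) = 0.55·0.1233 / (0.55·0.1233 + 0.2·0.8767) ≈ 0.2789
After a behavioural cue='observed': P(species A) = 0.35·0.2789 / (0.35·0.2789 + 0.75·0.7211) ≈ 0.1529
After a diagnostic marking='absent': P(species A) = 0.55·0.1529 / (0.55·0.1529 + 0.2·0.8471) ≈ 0.3317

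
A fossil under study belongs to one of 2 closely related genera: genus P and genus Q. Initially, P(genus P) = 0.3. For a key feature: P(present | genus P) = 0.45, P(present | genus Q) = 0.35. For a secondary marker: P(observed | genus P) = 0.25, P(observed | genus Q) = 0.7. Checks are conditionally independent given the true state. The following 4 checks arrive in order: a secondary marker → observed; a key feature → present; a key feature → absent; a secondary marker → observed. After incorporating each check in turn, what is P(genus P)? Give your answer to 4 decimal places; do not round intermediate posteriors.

After a secondary marker='observed': P(genus P) = 0.25·0.3000 / (0.25·0.3000 + 0.7·0.7000) ≈ 0.1327
After a key feature='present': P(genus P) = 0.45·0.1327 / (0.45·0.1327 + 0.35·0.8673) ≈ 0.1644
After a key feature='absent': P(genus P) = 0.55·0.1644 / (0.55·0.1644 + 0.65·0.8356) ≈ 0.1427
After a secondary marker='observed': P(genus P) = 0.25·0.1427 / (0.25·0.1427 + 0.7·0.8573) ≈ 0.0561

0.0561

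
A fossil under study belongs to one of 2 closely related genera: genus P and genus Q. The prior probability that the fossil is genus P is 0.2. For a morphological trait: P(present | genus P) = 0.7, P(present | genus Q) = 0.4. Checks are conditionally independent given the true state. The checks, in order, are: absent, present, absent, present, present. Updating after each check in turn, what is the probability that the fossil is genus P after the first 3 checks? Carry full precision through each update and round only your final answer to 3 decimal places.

After 'absent': P(genus P) = 0.3·0.2000 / (0.3·0.2000 + 0.6·0.8000) ≈ 0.1111
After 'present': P(genus P) = 0.7·0.1111 / (0.7·0.1111 + 0.4·0.8889) ≈ 0.1795
After 'absent': P(genus P) = 0.3·0.1795 / (0.3·0.1795 + 0.6·0.8205) ≈ 0.0986

0.099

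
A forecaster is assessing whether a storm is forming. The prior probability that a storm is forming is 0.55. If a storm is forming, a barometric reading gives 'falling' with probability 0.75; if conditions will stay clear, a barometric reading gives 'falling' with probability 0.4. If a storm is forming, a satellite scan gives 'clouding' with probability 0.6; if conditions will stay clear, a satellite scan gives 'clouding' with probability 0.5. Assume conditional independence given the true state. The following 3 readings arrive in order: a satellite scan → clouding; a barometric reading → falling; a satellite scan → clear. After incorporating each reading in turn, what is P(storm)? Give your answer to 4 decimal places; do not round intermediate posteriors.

0.6875

Apply Bayes' rule sequentially, carrying P(storm) forward.
After a satellite scan='clouding': P(storm) = 0.6·0.5500 / (0.6·0.5500 + 0.5·0.4500) ≈ 0.5946
After a barometric reading='falling': P(storm) = 0.75·0.5946 / (0.75·0.5946 + 0.4·0.4054) ≈ 0.7333
After a satellite scan='clear': P(storm) = 0.4·0.7333 / (0.4·0.7333 + 0.5·0.2667) ≈ 0.6875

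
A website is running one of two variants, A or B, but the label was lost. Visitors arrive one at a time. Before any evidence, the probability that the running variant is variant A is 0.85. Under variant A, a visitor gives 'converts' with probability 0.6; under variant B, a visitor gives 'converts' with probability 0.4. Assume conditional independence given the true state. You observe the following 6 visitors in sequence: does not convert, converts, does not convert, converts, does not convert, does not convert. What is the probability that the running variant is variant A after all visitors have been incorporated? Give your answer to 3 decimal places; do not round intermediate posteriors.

Each posterior becomes the prior for the next update.
After 'does not convert': P(A) = 0.4·0.8500 / (0.4·0.8500 + 0.6·0.1500) ≈ 0.7907
After 'converts': P(A) = 0.6·0.7907 / (0.6·0.7907 + 0.4·0.2093) ≈ 0.8500
After 'does not convert': P(A) = 0.4·0.8500 / (0.4·0.8500 + 0.6·0.1500) ≈ 0.7907
After 'converts': P(A) = 0.6·0.7907 / (0.6·0.7907 + 0.4·0.2093) ≈ 0.8500
After 'does not convert': P(A) = 0.4·0.8500 / (0.4·0.8500 + 0.6·0.1500) ≈ 0.7907
After 'does not convert': P(A) = 0.4·0.7907 / (0.4·0.7907 + 0.6·0.2093) ≈ 0.7158

0.716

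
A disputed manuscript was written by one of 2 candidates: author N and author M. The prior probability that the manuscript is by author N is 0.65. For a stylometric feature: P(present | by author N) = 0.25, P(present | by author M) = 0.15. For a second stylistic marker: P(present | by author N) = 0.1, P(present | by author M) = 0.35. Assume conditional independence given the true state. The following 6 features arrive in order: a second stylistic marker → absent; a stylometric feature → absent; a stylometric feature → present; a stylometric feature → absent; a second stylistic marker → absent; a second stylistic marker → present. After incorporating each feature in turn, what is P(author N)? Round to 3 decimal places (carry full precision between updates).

After a second stylistic marker='absent': P(author N) = 0.9·0.6500 / (0.9·0.6500 + 0.65·0.3500) ≈ 0.7200
After a stylometric feature='absent': P(author N) = 0.75·0.7200 / (0.75·0.7200 + 0.85·0.2800) ≈ 0.6941
After a stylometric feature='present': P(author N) = 0.25·0.6941 / (0.25·0.6941 + 0.15·0.3059) ≈ 0.7909
After a stylometric feature='absent': P(author N) = 0.75·0.7909 / (0.75·0.7909 + 0.85·0.2091) ≈ 0.7694
After a second stylistic marker='absent': P(author N) = 0.9·0.7694 / (0.9·0.7694 + 0.65·0.2306) ≈ 0.8221
After a second stylistic marker='present': P(author N) = 0.1·0.8221 / (0.1·0.8221 + 0.35·0.1779) ≈ 0.5690

0.569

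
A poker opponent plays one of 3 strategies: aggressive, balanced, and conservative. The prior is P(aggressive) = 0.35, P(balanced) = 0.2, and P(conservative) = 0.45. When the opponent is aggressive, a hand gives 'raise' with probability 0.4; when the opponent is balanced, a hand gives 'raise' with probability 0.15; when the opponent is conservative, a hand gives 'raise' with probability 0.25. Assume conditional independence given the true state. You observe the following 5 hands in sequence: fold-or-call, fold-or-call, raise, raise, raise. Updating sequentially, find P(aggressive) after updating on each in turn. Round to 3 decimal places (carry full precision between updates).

0.645

Apply Bayes' rule sequentially, carrying P(aggressive) forward.
After 'fold-or-call': normaliser = 0.6·0.3500 + 0.85·0.2000 + 0.75·0.4500; P(aggressive) ≈ 0.2927, P(balanced) ≈ 0.2369, P(conservative) ≈ 0.4704
After 'fold-or-call': normaliser = 0.6·0.2927 + 0.85·0.2369 + 0.75·0.4704; P(aggressive) ≈ 0.2406, P(balanced) ≈ 0.2760, P(conservative) ≈ 0.4834
After 'raise': normaliser = 0.4·0.2406 + 0.15·0.2760 + 0.25·0.4834; P(aggressive) ≈ 0.3724, P(balanced) ≈ 0.1601, P(conservative) ≈ 0.4675
After 'raise': normaliser = 0.4·0.3724 + 0.15·0.1601 + 0.25·0.4675; P(aggressive) ≈ 0.5139, P(balanced) ≈ 0.0829, P(conservative) ≈ 0.4033
After 'raise': normaliser = 0.4·0.5139 + 0.15·0.0829 + 0.25·0.4033; P(aggressive) ≈ 0.6448, P(balanced) ≈ 0.0390, P(conservative) ≈ 0.3162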